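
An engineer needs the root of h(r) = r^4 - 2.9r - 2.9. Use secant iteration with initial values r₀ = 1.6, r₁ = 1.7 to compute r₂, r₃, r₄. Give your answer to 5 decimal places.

1.66539, 1.66769, 1.66777

h(1.6) = -0.9864000, h(1.7) = 0.5221000
r₂ = 1.7000000 − 0.5221000·(1.7000000 − 1.6000000) / (0.5221000 − (-0.9864000)) = 1.7000000 − (0.0522100)/(1.5085000) = 1.6653895
h(1.6653895) = -0.0372049
r₃ = 1.6653895 − (-0.0372049)·(1.6653895 − 1.7000000) / (-0.0372049 − 0.5221000) = 1.6653895 − (0.0012877)/(-0.5593049) = 1.6676917
h(1.6676917) = -0.0012562
r₄ = 1.6676917 − (-0.0012562)·(1.6676917 − 1.6653895) / (-0.0012562 − (-0.0372049)) = 1.6676917 − (-0.0000029)/(0.0359487) = 1.6677722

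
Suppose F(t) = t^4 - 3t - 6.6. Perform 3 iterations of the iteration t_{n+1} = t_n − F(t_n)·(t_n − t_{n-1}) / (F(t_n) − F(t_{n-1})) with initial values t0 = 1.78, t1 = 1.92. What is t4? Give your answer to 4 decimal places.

F(1.78) = -1.901241, F(1.92) = 1.229545
t2 = 1.920000 − 1.229545·(1.920000 − 1.780000) / (1.229545 − (-1.901241)) = 1.920000 − (0.172136)/(3.130786) = 1.865018
F(1.865018) = -0.096533
t3 = 1.865018 − (-0.096533)·(1.865018 − 1.920000) / (-0.096533 − 1.229545) = 1.865018 − (0.005308)/(-1.326078) = 1.869021
F(1.869021) = -0.004349
t4 = 1.869021 − (-0.004349)·(1.869021 − 1.865018) / (-0.004349 − (-0.096533)) = 1.869021 − (-0.000017)/(0.092185) = 1.869209

1.8692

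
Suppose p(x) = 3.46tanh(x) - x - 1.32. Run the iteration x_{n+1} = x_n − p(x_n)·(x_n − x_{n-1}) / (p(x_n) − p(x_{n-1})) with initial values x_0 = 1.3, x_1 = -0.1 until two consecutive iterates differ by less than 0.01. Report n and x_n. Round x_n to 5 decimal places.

n = 7, x_n = 0.64389

p(1.3) = 0.3615621, p(-0.1) = -1.5648513
x_2 = -0.1000000 − (-1.5648513)·(-1.4000000)/(-1.9264134) = 1.0372386;  |Δ| = 1.1372386
p(1.0372386) = 0.3304731
x_3 = 1.0372386 − 0.3304731·(1.1372386)/(1.8953243) = 0.8389471;  |Δ| = 0.1982915
p(0.8389471) = 0.2120213
x_4 = 0.8389471 − 0.2120213·(-0.1982915)/(-0.1184518) = 0.4840176;  |Δ| = 0.3549295
p(0.4840176) = -0.2489019
x_5 = 0.4840176 − (-0.2489019)·(-0.3549295)/(-0.4609232) = 0.6756821;  |Δ| = 0.1916645
p(0.6756821) = 0.0412377
x_6 = 0.6756821 − 0.0412377·(0.1916645)/(0.2901396) = 0.6484407;  |Δ| = 0.0272414
p(0.6484407) = 0.0059022
x_7 = 0.6484407 − 0.0059022·(-0.0272414)/(-0.0353355) = 0.6438905;  |Δ| = 0.0045502
|x_7 − x_6| = 0.0045502 < 0.01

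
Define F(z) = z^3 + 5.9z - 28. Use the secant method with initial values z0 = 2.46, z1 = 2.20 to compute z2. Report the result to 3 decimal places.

2.397

F(2.46) = 1.40094, F(2.20) = -4.37200
z2 = 2.20000 − (-4.37200)·(2.20000 − 2.46000) / (-4.37200 − 1.40094) = 2.20000 − (1.13672)/(-5.77294) = 2.39691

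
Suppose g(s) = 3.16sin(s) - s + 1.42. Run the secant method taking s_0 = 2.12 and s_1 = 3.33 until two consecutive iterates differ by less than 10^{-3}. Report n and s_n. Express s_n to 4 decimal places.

n = 5, s_n = 2.7182

g(2.12) = 1.995292, g(3.33) = -2.501851
s_2 = 3.330000 − (-2.501851)·(1.210000)/(-4.497143) = 2.656853;  |Δ| = 0.673147
g(2.656853) = 0.235639
s_3 = 2.656853 − 0.235639·(-0.673147)/(2.737490) = 2.714796;  |Δ| = 0.057943
g(2.714796) = 0.013307
s_4 = 2.714796 − 0.013307·(0.057943)/(-0.222331) = 2.718264;  |Δ| = 0.003468
g(2.718264) = -0.000145
s_5 = 2.718264 − (-0.000145)·(0.003468)/(-0.013452) = 2.718227;  |Δ| = 0.000037
|s_5 − s_4| = 0.000037 < 10^{-3}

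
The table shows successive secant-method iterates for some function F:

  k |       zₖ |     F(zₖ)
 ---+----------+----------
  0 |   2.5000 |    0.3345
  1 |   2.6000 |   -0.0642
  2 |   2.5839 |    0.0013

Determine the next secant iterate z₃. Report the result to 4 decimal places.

2.5842

z₃ = 2.5839 − 0.0013·(2.5839 − 2.6000) / (0.0013 − (-0.0642))
   = 2.5839 − (-0.000021)/(0.065500) = 2.584220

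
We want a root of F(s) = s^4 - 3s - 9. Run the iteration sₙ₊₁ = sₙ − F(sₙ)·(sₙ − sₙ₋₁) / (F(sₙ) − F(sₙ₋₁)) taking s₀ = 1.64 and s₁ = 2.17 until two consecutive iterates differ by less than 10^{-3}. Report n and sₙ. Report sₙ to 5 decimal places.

F(1.64) = -6.6860518, F(2.17) = 6.6637392
s₂ = 2.1700000 − 6.6637392·(0.5300000)/(13.3497911) = 1.9054429;  |Δ| = 0.2645571
F(1.9054429) = -1.5342540
s₃ = 1.9054429 − (-1.5342540)·(-0.2645571)/(-8.1979932) = 1.9549548;  |Δ| = 0.0495118
F(1.9549548) = -0.2583413
s₄ = 1.9549548 − (-0.2583413)·(0.0495118)/(1.2759127) = 1.9649797;  |Δ| = 0.0100249
F(1.9649797) = 0.0135034
s₅ = 1.9649797 − 0.0135034·(0.0100249)/(0.2718447) = 1.9644817;  |Δ| = 0.0004980
|s₅ − s₄| = 0.0004980 < 10^{-3}

n = 5, sₙ = 1.96448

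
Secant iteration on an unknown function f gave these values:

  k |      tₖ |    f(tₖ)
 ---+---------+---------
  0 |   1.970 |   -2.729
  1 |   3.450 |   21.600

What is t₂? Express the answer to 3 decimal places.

t₂ = 3.450 − 21.600·(3.450 − 1.970) / (21.600 − (-2.729))
   = 3.450 − (31.96800)/(24.32900) = 2.13601

2.136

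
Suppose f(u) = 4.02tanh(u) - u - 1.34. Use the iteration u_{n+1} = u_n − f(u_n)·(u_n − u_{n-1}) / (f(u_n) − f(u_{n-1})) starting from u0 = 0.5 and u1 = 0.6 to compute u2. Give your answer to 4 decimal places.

f(0.5) = 0.017711, f(0.6) = 0.218939
u2 = 0.600000 − 0.218939·(0.600000 − 0.500000) / (0.218939 − 0.017711) = 0.600000 − (0.021894)/(0.201228) = 0.491199

0.4912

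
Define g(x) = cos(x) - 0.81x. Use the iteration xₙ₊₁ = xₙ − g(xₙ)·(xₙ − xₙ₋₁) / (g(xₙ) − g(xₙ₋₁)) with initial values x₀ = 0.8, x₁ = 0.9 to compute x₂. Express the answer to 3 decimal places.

g(0.8) = 0.04871, g(0.9) = -0.10739
x₂ = 0.90000 − (-0.10739)·(0.90000 − 0.80000) / (-0.10739 − 0.04871) = 0.90000 − (-0.01074)/(-0.15610) = 0.83120

0.831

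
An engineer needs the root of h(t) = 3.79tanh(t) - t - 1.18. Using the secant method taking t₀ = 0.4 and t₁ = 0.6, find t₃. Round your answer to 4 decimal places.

0.4642

h(0.4) = -0.139993, h(0.6) = 0.255418
t₂ = 0.600000 − 0.255418·(0.600000 − 0.400000) / (0.255418 − (-0.139993)) = 0.600000 − (0.051084)/(0.395411) = 0.470809
h(0.470809) = 0.012443
t₃ = 0.470809 − 0.012443·(0.470809 − 0.600000) / (0.012443 − 0.255418) = 0.470809 − (-0.001608)/(-0.242975) = 0.464193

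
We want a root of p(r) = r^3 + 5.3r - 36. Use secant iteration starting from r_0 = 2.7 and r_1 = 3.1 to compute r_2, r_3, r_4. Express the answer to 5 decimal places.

2.76565, 2.77169, 2.77230

p(2.7) = -2.0070000, p(3.1) = 10.2210000
r_2 = 3.1000000 − 10.2210000·(3.1000000 − 2.7000000) / (10.2210000 − (-2.0070000)) = 3.1000000 − (4.0884000)/(12.2280000) = 2.7656526
p(2.7656526) = -0.1880227
r_3 = 2.7656526 − (-0.1880227)·(2.7656526 − 3.1000000) / (-0.1880227 − 10.2210000) = 2.7656526 − (0.0628649)/(-10.4090227) = 2.7716921
p(2.7716921) = -0.0171262
r_4 = 2.7716921 − (-0.0171262)·(2.7716921 − 2.7656526) / (-0.0171262 − (-0.1880227)) = 2.7716921 − (-0.0001034)/(0.1708966) = 2.7722973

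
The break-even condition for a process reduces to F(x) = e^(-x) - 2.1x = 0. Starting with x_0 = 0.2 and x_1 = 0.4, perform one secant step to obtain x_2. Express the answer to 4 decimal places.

F(0.2) = 0.398731, F(0.4) = -0.169680
x_2 = 0.400000 − (-0.169680)·(0.400000 − 0.200000) / (-0.169680 − 0.398731) = 0.400000 − (-0.033936)/(-0.568411) = 0.340297

0.3403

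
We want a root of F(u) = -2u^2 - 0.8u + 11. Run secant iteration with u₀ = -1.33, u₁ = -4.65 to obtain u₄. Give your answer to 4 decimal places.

F(-1.33) = 8.526200, F(-4.65) = -28.525000
u₂ = -4.650000 − (-28.525000)·(-4.650000 − (-1.330000)) / (-28.525000 − 8.526200) = -4.650000 − (94.703000)/(-37.051200) = -2.093996
F(-2.093996) = 3.905555
u₃ = -2.093996 − 3.905555·(-2.093996 − (-4.650000)) / (3.905555 − (-28.525000)) = -2.093996 − (9.982613)/(32.430555) = -2.401811
F(-2.401811) = 1.384053
u₄ = -2.401811 − 1.384053·(-2.401811 − (-2.093996)) / (1.384053 − 3.905555) = -2.401811 − (-0.426032)/(-2.521503) = -2.570771

-2.5708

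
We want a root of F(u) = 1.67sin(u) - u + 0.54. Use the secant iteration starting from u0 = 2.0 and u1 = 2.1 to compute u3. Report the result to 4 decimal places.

2.0340

F(2.0) = 0.058527, F(2.1) = -0.118440
u2 = 2.100000 − (-0.118440)·(2.100000 − 2.000000) / (-0.118440 − 0.058527) = 2.100000 − (-0.011844)/(-0.176967) = 2.033072
F(2.033072) = 0.001644
u3 = 2.033072 − 0.001644·(2.033072 − 2.100000) / (0.001644 − (-0.118440)) = 2.033072 − (-0.000110)/(0.120085) = 2.033989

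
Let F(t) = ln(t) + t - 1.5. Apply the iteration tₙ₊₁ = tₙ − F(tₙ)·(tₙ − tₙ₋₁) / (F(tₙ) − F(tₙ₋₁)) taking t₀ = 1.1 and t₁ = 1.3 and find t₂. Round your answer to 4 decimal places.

F(1.1) = -0.304690, F(1.3) = 0.062364
t₂ = 1.300000 − 0.062364·(1.300000 − 1.100000) / (0.062364 − (-0.304690)) = 1.300000 − (0.012473)/(0.367054) = 1.266019

1.2660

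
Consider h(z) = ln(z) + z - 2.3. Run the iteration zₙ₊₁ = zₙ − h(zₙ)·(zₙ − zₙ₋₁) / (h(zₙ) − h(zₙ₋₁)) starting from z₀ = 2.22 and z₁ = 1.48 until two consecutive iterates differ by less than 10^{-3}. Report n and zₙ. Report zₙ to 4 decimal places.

h(2.22) = 0.717507, h(1.48) = -0.427958
z₂ = 1.480000 − (-0.427958)·(-0.740000)/(-1.145465) = 1.756472;  |Δ| = 0.276472
h(1.756472) = 0.019779
z₃ = 1.756472 − 0.019779·(0.276472)/(0.447737) = 1.744259;  |Δ| = 0.012213
h(1.744259) = 0.000588
z₄ = 1.744259 − 0.000588·(-0.012213)/(-0.019191) = 1.743884;  |Δ| = 0.000374
|z₄ − z₃| = 0.000374 < 10^{-3}

n = 4, zₙ = 1.7439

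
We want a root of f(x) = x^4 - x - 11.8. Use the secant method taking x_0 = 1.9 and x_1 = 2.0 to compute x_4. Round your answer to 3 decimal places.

1.925

f(1.9) = -0.66790, f(2.0) = 2.20000
x_2 = 2.00000 − 2.20000·(2.00000 − 1.90000) / (2.20000 − (-0.66790)) = 2.00000 − (0.22000)/(2.86790) = 1.92329
f(1.92329) = -0.04039
x_3 = 1.92329 − (-0.04039)·(1.92329 − 2.00000) / (-0.04039 − 2.20000) = 1.92329 − (0.00310)/(-2.24039) = 1.92467
f(1.92467) = -0.00238
x_4 = 1.92467 − (-0.00238)·(1.92467 − 1.92329) / (-0.00238 − (-0.04039)) = 1.92467 − (0.00000)/(0.03802) = 1.92476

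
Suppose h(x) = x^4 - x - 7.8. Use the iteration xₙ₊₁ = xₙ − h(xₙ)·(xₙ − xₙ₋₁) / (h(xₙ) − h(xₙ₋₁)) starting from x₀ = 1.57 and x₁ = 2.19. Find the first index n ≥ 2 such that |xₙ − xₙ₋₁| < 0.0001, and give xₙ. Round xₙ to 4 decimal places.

h(1.57) = -3.294268, h(2.19) = 13.012575
x₂ = 2.190000 − 13.012575·(0.620000)/(16.306843) = 1.695251;  |Δ| = 0.494749
h(1.695251) = -1.236091
x₃ = 1.695251 − (-1.236091)·(-0.494749)/(-14.248666) = 1.738171;  |Δ| = 0.042920
h(1.738171) = -0.410289
x₄ = 1.738171 − (-0.410289)·(0.042920)/(0.825801) = 1.759495;  |Δ| = 0.021324
h(1.759495) = 0.024630
x₅ = 1.759495 − 0.024630·(0.021324)/(0.434920) = 1.758288;  |Δ| = 0.001208
h(1.758288) = -0.000447
x₆ = 1.758288 − (-0.000447)·(-0.001208)/(-0.025078) = 1.758309;  |Δ| = 0.000022
|x₆ − x₅| = 0.000022 < 0.0001

n = 6, xₙ = 1.7583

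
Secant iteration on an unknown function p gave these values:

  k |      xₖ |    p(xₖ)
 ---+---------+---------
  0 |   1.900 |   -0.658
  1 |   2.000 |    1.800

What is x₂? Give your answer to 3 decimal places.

x₂ = 2.000 − 1.800·(2.000 − 1.900) / (1.800 − (-0.658))
   = 2.000 − (0.18000)/(2.45800) = 1.92677

1.927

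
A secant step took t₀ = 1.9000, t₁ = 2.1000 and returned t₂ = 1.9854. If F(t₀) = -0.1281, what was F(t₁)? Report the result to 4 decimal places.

0.1719

The secant line through (1.9000, -0.1281) and (2.1000, F(t₁)) crosses zero at t₂ = 1.9854.
So (1.9000, -0.1281), (2.1000, F(t₁)), (1.9854, 0) are collinear:
F(t₁) = -0.1281 · (2.1000 − 1.9854) / (1.9000 − 1.9854) = -0.1281 · (0.114600)/(-0.085400) = 0.171900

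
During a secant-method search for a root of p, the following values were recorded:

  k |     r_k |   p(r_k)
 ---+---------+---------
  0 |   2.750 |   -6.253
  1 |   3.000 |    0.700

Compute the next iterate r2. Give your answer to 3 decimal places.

r2 = 3.000 − 0.700·(3.000 − 2.750) / (0.700 − (-6.253))
   = 3.000 − (0.17500)/(6.95300) = 2.97483

2.975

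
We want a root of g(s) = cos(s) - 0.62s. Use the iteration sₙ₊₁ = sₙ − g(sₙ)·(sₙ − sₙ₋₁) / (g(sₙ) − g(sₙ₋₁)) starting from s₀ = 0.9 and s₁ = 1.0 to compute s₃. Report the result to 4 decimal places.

g(0.9) = 0.063610, g(1.0) = -0.079698
s₂ = 1.000000 − (-0.079698)·(1.000000 − 0.900000) / (-0.079698 − 0.063610) = 1.000000 − (-0.007970)/(-0.143308) = 0.944387
g(0.944387) = 0.000720
s₃ = 0.944387 − 0.000720·(0.944387 − 1.000000) / (0.000720 − (-0.079698)) = 0.944387 − (-0.000040)/(0.080417) = 0.944885

0.9449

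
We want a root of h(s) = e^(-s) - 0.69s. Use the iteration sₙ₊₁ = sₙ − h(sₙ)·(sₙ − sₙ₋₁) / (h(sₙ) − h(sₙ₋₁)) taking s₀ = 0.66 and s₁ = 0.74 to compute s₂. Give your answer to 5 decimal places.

0.71178

h(0.66) = 0.0614513, h(0.74) = -0.0334861
s₂ = 0.7400000 − (-0.0334861)·(0.7400000 − 0.6600000) / (-0.0334861 − 0.0614513) = 0.7400000 − (-0.0026789)/(-0.0949374) = 0.7117826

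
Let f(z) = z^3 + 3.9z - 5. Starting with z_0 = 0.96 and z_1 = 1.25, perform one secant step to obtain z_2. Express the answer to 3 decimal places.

1.009

f(0.96) = -0.37126, f(1.25) = 1.82812
z_2 = 1.25000 − 1.82812·(1.25000 − 0.96000) / (1.82812 − (-0.37126)) = 1.25000 − (0.53016)/(2.19939) = 1.00895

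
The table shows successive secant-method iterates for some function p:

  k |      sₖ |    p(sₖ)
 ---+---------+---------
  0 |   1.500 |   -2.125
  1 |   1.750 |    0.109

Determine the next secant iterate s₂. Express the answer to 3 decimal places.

s₂ = 1.750 − 0.109·(1.750 − 1.500) / (0.109 − (-2.125))
   = 1.750 − (0.02725)/(2.23400) = 1.73780

1.738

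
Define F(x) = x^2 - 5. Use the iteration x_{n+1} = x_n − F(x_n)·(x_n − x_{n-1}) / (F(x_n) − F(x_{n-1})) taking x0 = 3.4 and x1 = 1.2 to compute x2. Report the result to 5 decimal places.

F(3.4) = 6.5600000, F(1.2) = -3.5600000
x2 = 1.2000000 − (-3.5600000)·(1.2000000 − 3.4000000) / (-3.5600000 − 6.5600000) = 1.2000000 − (7.8320000)/(-10.1200000) = 1.9739130

1.97391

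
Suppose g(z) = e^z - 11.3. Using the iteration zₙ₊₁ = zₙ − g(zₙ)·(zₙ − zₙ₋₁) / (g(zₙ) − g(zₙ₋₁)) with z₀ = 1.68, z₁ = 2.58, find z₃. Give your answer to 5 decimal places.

2.42001

g(1.68) = -5.9344440, g(2.58) = 1.8971382
z₂ = 2.5800000 − 1.8971382·(2.5800000 − 1.6800000) / (1.8971382 − (-5.9344440)) = 2.5800000 − (1.7074243)/(7.8315822) = 2.3619822
g(2.3619822) = -0.6880344
z₃ = 2.3619822 − (-0.6880344)·(2.3619822 − 2.5800000) / (-0.6880344 − 1.8971382) = 2.3619822 − (0.1500037)/(-2.5851725) = 2.4200069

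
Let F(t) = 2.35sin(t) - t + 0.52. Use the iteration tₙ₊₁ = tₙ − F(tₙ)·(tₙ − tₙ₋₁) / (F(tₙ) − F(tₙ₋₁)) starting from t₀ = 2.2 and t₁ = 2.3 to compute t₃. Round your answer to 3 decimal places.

F(2.2) = 0.21997, F(2.3) = -0.02759
t₂ = 2.30000 − (-0.02759)·(2.30000 − 2.20000) / (-0.02759 − 0.21997) = 2.30000 − (-0.00276)/(-0.24756) = 2.28885
F(2.28885) = 0.00090
t₃ = 2.28885 − 0.00090·(2.28885 − 2.30000) / (0.00090 − (-0.02759)) = 2.28885 − (-0.00001)/(0.02849) = 2.28920

2.289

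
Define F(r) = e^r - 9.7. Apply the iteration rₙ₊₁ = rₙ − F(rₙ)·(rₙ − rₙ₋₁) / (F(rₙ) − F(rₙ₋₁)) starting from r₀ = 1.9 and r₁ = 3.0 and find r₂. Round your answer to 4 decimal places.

2.1474

F(1.9) = -3.014106, F(3.0) = 10.385537
r₂ = 3.000000 − 10.385537·(3.000000 − 1.900000) / (10.385537 − (-3.014106)) = 3.000000 − (11.424091)/(13.399642) = 2.147433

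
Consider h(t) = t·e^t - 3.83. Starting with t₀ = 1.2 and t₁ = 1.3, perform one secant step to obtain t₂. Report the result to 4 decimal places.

1.1804

h(1.2) = 0.154140, h(1.3) = 0.940086
t₂ = 1.300000 − 0.940086·(1.300000 − 1.200000) / (0.940086 − 0.154140) = 1.300000 − (0.094009)/(0.785945) = 1.180388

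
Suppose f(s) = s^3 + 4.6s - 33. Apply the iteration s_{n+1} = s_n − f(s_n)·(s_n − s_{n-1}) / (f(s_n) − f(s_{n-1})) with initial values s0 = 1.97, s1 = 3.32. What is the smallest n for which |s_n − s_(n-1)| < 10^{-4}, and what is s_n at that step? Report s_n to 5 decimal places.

f(1.97) = -16.2926270, f(3.32) = 18.8663680
s2 = 3.3200000 − 18.8663680·(1.3500000)/(35.1589950) = 2.5955880;  |Δ| = 0.7244120
f(2.5955880) = -3.5736180
s3 = 2.5955880 − (-3.5736180)·(-0.7244120)/(-22.4399860) = 2.7109523;  |Δ| = 0.1153642
f(2.7109523) = -0.6061208
s4 = 2.7109523 − (-0.6061208)·(0.1153642)/(2.9674973) = 2.7345158;  |Δ| = 0.0235635
f(2.7345158) = 0.0263234
s5 = 2.7345158 − 0.0263234·(0.0235635)/(0.6324442) = 2.7335350;  |Δ| = 0.0009808
f(2.7335350) = -0.0001811
s6 = 2.7335350 − (-0.0001811)·(-0.0009808)/(-0.0265046) = 2.7335417;  |Δ| = 0.0000067
|s6 − s5| = 0.0000067 < 10^{-4}

n = 6, s_n = 2.73354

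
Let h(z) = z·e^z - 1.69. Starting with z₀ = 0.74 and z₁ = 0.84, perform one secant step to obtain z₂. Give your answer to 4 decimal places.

h(0.74) = -0.139008, h(0.84) = 0.255748
z₂ = 0.840000 − 0.255748·(0.840000 − 0.740000) / (0.255748 − (-0.139008)) = 0.840000 − (0.025575)/(0.394756) = 0.775214

0.7752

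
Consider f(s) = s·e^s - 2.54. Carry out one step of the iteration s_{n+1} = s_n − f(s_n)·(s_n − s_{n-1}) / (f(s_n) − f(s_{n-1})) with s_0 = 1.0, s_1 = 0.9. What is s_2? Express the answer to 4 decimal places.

0.9647

f(1.0) = 0.178282, f(0.9) = -0.326357
s_2 = 0.900000 − (-0.326357)·(0.900000 − 1.000000) / (-0.326357 − 0.178282) = 0.900000 − (0.032636)/(-0.504639) = 0.964671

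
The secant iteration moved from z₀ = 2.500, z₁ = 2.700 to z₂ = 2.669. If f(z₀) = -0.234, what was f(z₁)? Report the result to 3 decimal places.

The secant line through (2.500, -0.234) and (2.700, f(z₁)) crosses zero at z₂ = 2.669.
So (2.500, -0.234), (2.700, f(z₁)), (2.669, 0) are collinear:
f(z₁) = -0.234 · (2.700 − 2.669) / (2.500 − 2.669) = -0.234 · (0.03100)/(-0.16900) = 0.04292

0.043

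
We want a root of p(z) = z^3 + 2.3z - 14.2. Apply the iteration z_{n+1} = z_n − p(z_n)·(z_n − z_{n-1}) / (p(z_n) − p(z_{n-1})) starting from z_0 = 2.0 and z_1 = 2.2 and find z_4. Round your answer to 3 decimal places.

p(2.0) = -1.60000, p(2.2) = 1.50800
z_2 = 2.20000 − 1.50800·(2.20000 − 2.00000) / (1.50800 − (-1.60000)) = 2.20000 − (0.30160)/(3.10800) = 2.10296
p(2.10296) = -0.06297
z_3 = 2.10296 − (-0.06297)·(2.10296 − 2.20000) / (-0.06297 − 1.50800) = 2.10296 − (0.00611)/(-1.57097) = 2.10685
p(2.10685) = -0.00232
z_4 = 2.10685 − (-0.00232)·(2.10685 − 2.10296) / (-0.00232 − (-0.06297)) = 2.10685 − (-0.00001)/(0.06065) = 2.10700

2.107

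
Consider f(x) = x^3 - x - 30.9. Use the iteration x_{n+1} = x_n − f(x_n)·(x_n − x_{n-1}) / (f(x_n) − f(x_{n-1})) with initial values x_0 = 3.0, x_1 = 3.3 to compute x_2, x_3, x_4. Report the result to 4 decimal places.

3.2397, 3.2441, 3.2442

f(3.0) = -6.900000, f(3.3) = 1.737000
x_2 = 3.300000 − 1.737000·(3.300000 − 3.000000) / (1.737000 − (-6.900000)) = 3.300000 − (0.521100)/(8.637000) = 3.239667
f(3.239667) = -0.137943
x_3 = 3.239667 − (-0.137943)·(3.239667 − 3.300000) / (-0.137943 − 1.737000) = 3.239667 − (0.008323)/(-1.874943) = 3.244105
f(3.244105) = -0.002427
x_4 = 3.244105 − (-0.002427)·(3.244105 − 3.239667) / (-0.002427 − (-0.137943)) = 3.244105 − (-0.000011)/(0.135515) = 3.244185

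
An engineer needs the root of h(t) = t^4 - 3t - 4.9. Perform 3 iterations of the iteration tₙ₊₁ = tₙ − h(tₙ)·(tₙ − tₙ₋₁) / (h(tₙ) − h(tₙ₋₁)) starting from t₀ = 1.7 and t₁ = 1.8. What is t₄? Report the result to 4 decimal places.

1.7902

h(1.7) = -1.647900, h(1.8) = 0.197600
t₂ = 1.800000 − 0.197600·(1.800000 − 1.700000) / (0.197600 − (-1.647900)) = 1.800000 − (0.019760)/(1.845500) = 1.789293
h(1.789293) = -0.017835
t₃ = 1.789293 − (-0.017835)·(1.789293 − 1.800000) / (-0.017835 − 0.197600) = 1.789293 − (0.000191)/(-0.215435) = 1.790179
h(1.790179) = -0.000168
t₄ = 1.790179 − (-0.000168)·(1.790179 − 1.789293) / (-0.000168 − (-0.017835)) = 1.790179 − (0.000000)/(0.017667) = 1.790188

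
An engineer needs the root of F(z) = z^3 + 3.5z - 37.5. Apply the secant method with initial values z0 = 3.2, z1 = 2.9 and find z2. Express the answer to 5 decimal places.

2.99421

F(3.2) = 6.4680000, F(2.9) = -2.9610000
z2 = 2.9000000 − (-2.9610000)·(2.9000000 − 3.2000000) / (-2.9610000 − 6.4680000) = 2.9000000 − (0.8883000)/(-9.4290000) = 2.9942094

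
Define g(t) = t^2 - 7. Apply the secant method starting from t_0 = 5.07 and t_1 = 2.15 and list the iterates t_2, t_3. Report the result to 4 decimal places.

2.4793, 2.6636

g(5.07) = 18.704900, g(2.15) = -2.377500
t_2 = 2.150000 − (-2.377500)·(2.150000 − 5.070000) / (-2.377500 − 18.704900) = 2.150000 − (6.942300)/(-21.082400) = 2.479294
g(2.479294) = -0.853103
t_3 = 2.479294 − (-0.853103)·(2.479294 − 2.150000) / (-0.853103 − (-2.377500)) = 2.479294 − (-0.280921)/(1.524397) = 2.663577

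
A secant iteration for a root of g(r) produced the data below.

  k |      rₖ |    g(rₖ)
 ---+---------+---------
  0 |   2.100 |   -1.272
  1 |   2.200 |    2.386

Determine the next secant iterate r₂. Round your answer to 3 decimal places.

2.135

r₂ = 2.200 − 2.386·(2.200 − 2.100) / (2.386 − (-1.272))
   = 2.200 − (0.23860)/(3.65800) = 2.13477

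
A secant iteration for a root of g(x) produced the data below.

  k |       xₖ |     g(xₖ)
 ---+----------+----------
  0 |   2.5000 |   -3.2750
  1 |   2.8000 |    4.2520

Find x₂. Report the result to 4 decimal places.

x₂ = 2.8000 − 4.2520·(2.8000 − 2.5000) / (4.2520 − (-3.2750))
   = 2.8000 − (1.275600)/(7.527000) = 2.630530

2.6305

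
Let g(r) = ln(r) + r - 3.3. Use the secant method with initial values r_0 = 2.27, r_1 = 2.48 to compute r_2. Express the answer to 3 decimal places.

2.418

g(2.27) = -0.21022, g(2.48) = 0.08826
r_2 = 2.48000 − 0.08826·(2.48000 − 2.27000) / (0.08826 − (-0.21022)) = 2.48000 − (0.01853)/(0.29848) = 2.41790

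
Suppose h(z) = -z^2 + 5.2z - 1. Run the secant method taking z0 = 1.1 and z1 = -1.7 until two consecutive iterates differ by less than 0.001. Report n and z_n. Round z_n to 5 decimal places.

h(1.1) = 3.5100000, h(-1.7) = -12.7300000
z2 = -1.7000000 − (-12.7300000)·(-2.8000000)/(-16.2400000) = 0.4948276;  |Δ| = 2.1948276
h(0.4948276) = 1.3282491
z3 = 0.4948276 − 1.3282491·(2.1948276)/(14.0582491) = 0.2874563;  |Δ| = 0.2073713
h(0.2874563) = 0.4121414
z4 = 0.2874563 − 0.4121414·(-0.2073713)/(-0.9161077) = 0.1941634;  |Δ| = 0.0932929
h(0.1941634) = -0.0280498
z5 = 0.1941634 − (-0.0280498)·(-0.0932929)/(-0.4401913) = 0.2001082;  |Δ| = 0.0059448
h(0.2001082) = 0.0005193
z6 = 0.2001082 − 0.0005193·(0.0059448)/(0.0285691) = 0.2000001;  |Δ| = 0.0001081
|z6 − z5| = 0.0001081 < 0.001

n = 6, z_n = 0.20000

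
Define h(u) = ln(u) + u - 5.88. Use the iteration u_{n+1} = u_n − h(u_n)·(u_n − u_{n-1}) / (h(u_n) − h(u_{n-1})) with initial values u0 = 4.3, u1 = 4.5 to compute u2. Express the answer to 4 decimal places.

h(4.3) = -0.121385, h(4.5) = 0.124077
u2 = 4.500000 − 0.124077·(4.500000 − 4.300000) / (0.124077 − (-0.121385)) = 4.500000 − (0.024815)/(0.245462) = 4.398903

4.3989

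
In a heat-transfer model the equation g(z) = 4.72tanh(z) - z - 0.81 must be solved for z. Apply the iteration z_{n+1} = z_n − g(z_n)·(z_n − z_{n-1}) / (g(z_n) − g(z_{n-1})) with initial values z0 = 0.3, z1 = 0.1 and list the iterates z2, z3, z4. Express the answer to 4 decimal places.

0.2248, 0.2224, 0.2223

g(0.3) = 0.264996, g(0.1) = -0.439567
z2 = 0.100000 − (-0.439567)·(0.100000 − 0.300000) / (-0.439567 − 0.264996) = 0.100000 − (0.087913)/(-0.704563) = 0.224777
g(0.224777) = 0.008657
z3 = 0.224777 − 0.008657·(0.224777 − 0.100000) / (0.008657 − (-0.439567)) = 0.224777 − (0.001080)/(0.448224) = 0.222367
g(0.222367) = 0.000242
z4 = 0.222367 − 0.000242·(0.222367 − 0.224777) / (0.000242 − 0.008657) = 0.222367 − (-0.000001)/(-0.008415) = 0.222298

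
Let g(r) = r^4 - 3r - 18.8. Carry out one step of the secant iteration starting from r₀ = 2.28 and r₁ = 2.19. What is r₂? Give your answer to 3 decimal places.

2.247

g(2.28) = 1.38336, g(2.19) = -2.36742
r₂ = 2.19000 − (-2.36742)·(2.19000 − 2.28000) / (-2.36742 − 1.38336) = 2.19000 − (0.21307)/(-3.75079) = 2.24681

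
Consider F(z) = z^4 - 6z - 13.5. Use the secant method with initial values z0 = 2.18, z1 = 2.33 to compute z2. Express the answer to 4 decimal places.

2.2801

F(2.18) = -3.994694, F(2.33) = 1.992955
z2 = 2.330000 − 1.992955·(2.330000 − 2.180000) / (1.992955 − (-3.994694)) = 2.330000 − (0.298943)/(5.987649) = 2.280073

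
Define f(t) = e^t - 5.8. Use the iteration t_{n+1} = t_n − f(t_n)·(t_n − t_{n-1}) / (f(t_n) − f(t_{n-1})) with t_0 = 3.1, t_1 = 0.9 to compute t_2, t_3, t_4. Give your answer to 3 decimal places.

f(3.1) = 16.39795, f(0.9) = -3.34040
t_2 = 0.90000 − (-3.34040)·(0.90000 − 3.10000) / (-3.34040 − 16.39795) = 0.90000 − (7.34887)/(-19.73835) = 1.27231
f(1.27231) = -2.23090
t_3 = 1.27231 − (-2.23090)·(1.27231 − 0.90000) / (-2.23090 − (-3.34040)) = 1.27231 − (-0.83060)/(1.10950) = 2.02094
f(2.02094) = 1.74538
t_4 = 2.02094 − 1.74538·(2.02094 − 1.27231) / (1.74538 − (-2.23090)) = 2.02094 − (1.30663)/(3.97627) = 1.69233

1.272, 2.021, 1.692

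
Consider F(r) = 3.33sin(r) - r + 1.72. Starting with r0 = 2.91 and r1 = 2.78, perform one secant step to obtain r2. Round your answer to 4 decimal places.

2.8082

F(2.91) = -0.425672, F(2.78) = 0.118035
r2 = 2.780000 − 0.118035·(2.780000 − 2.910000) / (0.118035 − (-0.425672)) = 2.780000 − (-0.015345)/(0.543707) = 2.808222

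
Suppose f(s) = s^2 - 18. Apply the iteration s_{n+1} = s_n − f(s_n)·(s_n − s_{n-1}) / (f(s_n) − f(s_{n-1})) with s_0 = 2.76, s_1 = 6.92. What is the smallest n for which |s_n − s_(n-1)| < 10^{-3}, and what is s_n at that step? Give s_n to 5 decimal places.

n = 6, s_n = 4.24264

f(2.76) = -10.3824000, f(6.92) = 29.8864000
s_2 = 6.9200000 − 29.8864000·(4.1600000)/(40.2688000) = 3.8325620;  |Δ| = 3.0874380
f(3.8325620) = -3.3114686
s_3 = 3.8325620 − (-3.3114686)·(-3.0874380)/(-33.1978686) = 4.1405322;  |Δ| = 0.3079702
f(4.1405322) = -0.8559933
s_4 = 4.1405322 − (-0.8559933)·(0.3079702)/(2.4554754) = 4.2478924;  |Δ| = 0.1073602
f(4.2478924) = 0.0445900
s_5 = 4.2478924 − 0.0445900·(0.1073602)/(0.9005832) = 4.2425768;  |Δ| = 0.0053157
f(4.2425768) = -0.0005424
s_6 = 4.2425768 − (-0.0005424)·(-0.0053157)/(-0.0451324) = 4.2426406;  |Δ| = 0.0000639
|s_6 − s_5| = 0.0000639 < 10^{-3}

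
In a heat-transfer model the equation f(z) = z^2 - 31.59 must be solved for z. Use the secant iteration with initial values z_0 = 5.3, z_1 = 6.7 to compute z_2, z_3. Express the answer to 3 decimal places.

f(5.3) = -3.50000, f(6.7) = 13.30000
z_2 = 6.70000 − 13.30000·(6.70000 − 5.30000) / (13.30000 − (-3.50000)) = 6.70000 − (18.62000)/(16.80000) = 5.59167
f(5.59167) = -0.32326
z_3 = 5.59167 − (-0.32326)·(5.59167 − 6.70000) / (-0.32326 − 13.30000) = 5.59167 − (0.35828)/(-13.62326) = 5.61797

5.592, 5.618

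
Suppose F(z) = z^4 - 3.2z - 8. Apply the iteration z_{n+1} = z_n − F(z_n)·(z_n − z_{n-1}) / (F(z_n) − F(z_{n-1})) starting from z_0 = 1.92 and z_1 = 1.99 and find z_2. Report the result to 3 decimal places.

1.941

F(1.92) = -0.55446, F(1.99) = 1.31439
z_2 = 1.99000 − 1.31439·(1.99000 − 1.92000) / (1.31439 − (-0.55446)) = 1.99000 − (0.09201)/(1.86885) = 1.94077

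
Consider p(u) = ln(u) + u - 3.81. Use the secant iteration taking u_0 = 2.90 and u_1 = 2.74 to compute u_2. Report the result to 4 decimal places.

p(2.90) = 0.154711, p(2.74) = -0.062042
u_2 = 2.740000 − (-0.062042)·(2.740000 − 2.900000) / (-0.062042 − 0.154711) = 2.740000 − (0.009927)/(-0.216753) = 2.785797

2.7858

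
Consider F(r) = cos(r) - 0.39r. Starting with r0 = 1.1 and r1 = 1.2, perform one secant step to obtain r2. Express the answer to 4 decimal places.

F(1.1) = 0.024596, F(1.2) = -0.105642
r2 = 1.200000 − (-0.105642)·(1.200000 − 1.100000) / (-0.105642 − 0.024596) = 1.200000 − (-0.010564)/(-0.130238) = 1.118885

1.1189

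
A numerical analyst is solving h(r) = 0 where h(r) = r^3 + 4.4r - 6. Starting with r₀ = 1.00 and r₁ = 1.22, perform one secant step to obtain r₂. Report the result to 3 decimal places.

h(1.00) = -0.60000, h(1.22) = 1.18385
r₂ = 1.22000 − 1.18385·(1.22000 − 1.00000) / (1.18385 − (-0.60000)) = 1.22000 − (0.26045)/(1.78385) = 1.07400

1.074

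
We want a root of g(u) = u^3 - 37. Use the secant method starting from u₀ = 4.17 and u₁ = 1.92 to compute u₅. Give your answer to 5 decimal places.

g(4.17) = 35.5117130, g(1.92) = -29.9221120
u₂ = 1.9200000 − (-29.9221120)·(1.9200000 − 4.1700000) / (-29.9221120 − 35.5117130) = 1.9200000 − (67.3247520)/(-65.4338250) = 2.9488983
g(2.9488983) = -11.3563766
u₃ = 2.9488983 − (-11.3563766)·(2.9488983 − 1.9200000) / (-11.3563766 − (-29.9221120)) = 2.9488983 − (-11.6845567)/(18.5657354) = 3.5782597
g(3.5782597) = 8.8158308
u₄ = 3.5782597 − 8.8158308·(3.5782597 − 2.9488983) / (8.8158308 − (-11.3563766)) = 3.5782597 − (5.5483433)/(20.1722074) = 3.3032108
g(3.3032108) = -0.9580014
u₅ = 3.3032108 − (-0.9580014)·(3.3032108 − 3.5782597) / (-0.9580014 − 8.8158308) = 3.3032108 − (0.2634972)/(-9.7738322) = 3.3301702

3.33017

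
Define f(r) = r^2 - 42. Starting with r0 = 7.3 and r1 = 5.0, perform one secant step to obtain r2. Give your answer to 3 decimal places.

6.382

f(7.3) = 11.29000, f(5.0) = -17.00000
r2 = 5.00000 − (-17.00000)·(5.00000 − 7.30000) / (-17.00000 − 11.29000) = 5.00000 − (39.10000)/(-28.29000) = 6.38211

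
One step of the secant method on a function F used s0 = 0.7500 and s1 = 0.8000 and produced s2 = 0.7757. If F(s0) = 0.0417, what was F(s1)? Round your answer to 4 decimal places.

The secant line through (0.7500, 0.0417) and (0.8000, F(s1)) crosses zero at s2 = 0.7757.
So (0.7500, 0.0417), (0.8000, F(s1)), (0.7757, 0) are collinear:
F(s1) = 0.0417 · (0.8000 − 0.7757) / (0.7500 − 0.7757) = 0.0417 · (0.024300)/(-0.025700) = -0.039428

-0.0394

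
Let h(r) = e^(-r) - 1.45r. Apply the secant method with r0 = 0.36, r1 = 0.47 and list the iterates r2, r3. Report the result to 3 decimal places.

0.443, 0.443

h(0.36) = 0.17568, h(0.47) = -0.05650
r2 = 0.47000 − (-0.05650)·(0.47000 − 0.36000) / (-0.05650 − 0.17568) = 0.47000 − (-0.00621)/(-0.23217) = 0.44323
h(0.44323) = -0.00073
r3 = 0.44323 − (-0.00073)·(0.44323 − 0.47000) / (-0.00073 − (-0.05650)) = 0.44323 − (0.00002)/(0.05577) = 0.44288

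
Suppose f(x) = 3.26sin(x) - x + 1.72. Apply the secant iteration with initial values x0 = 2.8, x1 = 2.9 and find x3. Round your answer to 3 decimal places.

f(2.8) = 0.01206, f(2.9) = -0.40005
x2 = 2.90000 − (-0.40005)·(2.90000 − 2.80000) / (-0.40005 − 0.01206) = 2.90000 − (-0.04000)/(-0.41211) = 2.80293
f(2.80293) = 0.00014
x3 = 2.80293 − 0.00014·(2.80293 − 2.90000) / (0.00014 − (-0.40005)) = 2.80293 − (-0.00001)/(0.40019) = 2.80296

2.803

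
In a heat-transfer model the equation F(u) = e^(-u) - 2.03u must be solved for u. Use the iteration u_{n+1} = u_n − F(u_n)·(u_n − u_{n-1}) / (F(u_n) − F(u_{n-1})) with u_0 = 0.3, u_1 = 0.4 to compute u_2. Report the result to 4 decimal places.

F(0.3) = 0.131818, F(0.4) = -0.141680
u_2 = 0.400000 − (-0.141680)·(0.400000 − 0.300000) / (-0.141680 − 0.131818) = 0.400000 − (-0.014168)/(-0.273498) = 0.348197

0.3482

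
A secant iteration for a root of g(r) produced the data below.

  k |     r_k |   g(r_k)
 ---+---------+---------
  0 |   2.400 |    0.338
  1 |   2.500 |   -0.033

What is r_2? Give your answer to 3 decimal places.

2.491

r_2 = 2.500 − (-0.033)·(2.500 − 2.400) / (-0.033 − 0.338)
   = 2.500 − (-0.00330)/(-0.37100) = 2.49111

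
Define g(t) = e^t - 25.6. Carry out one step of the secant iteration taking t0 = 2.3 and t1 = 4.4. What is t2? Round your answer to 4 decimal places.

g(2.3) = -15.625818, g(4.4) = 55.850869
t2 = 4.400000 − 55.850869·(4.400000 − 2.300000) / (55.850869 − (-15.625818)) = 4.400000 − (117.286824)/(71.476686) = 2.759090

2.7591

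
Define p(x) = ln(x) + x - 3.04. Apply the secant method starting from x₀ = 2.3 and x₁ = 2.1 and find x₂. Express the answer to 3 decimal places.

2.236

p(2.3) = 0.09291, p(2.1) = -0.19806
x₂ = 2.10000 − (-0.19806)·(2.10000 − 2.30000) / (-0.19806 − 0.09291) = 2.10000 − (0.03961)/(-0.29097) = 2.23614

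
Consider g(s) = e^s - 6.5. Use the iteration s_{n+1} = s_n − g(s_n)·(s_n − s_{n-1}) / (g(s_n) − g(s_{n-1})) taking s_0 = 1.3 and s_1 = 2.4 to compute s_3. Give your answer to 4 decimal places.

g(1.3) = -2.830703, g(2.4) = 4.523176
s_2 = 2.400000 − 4.523176·(2.400000 − 1.300000) / (4.523176 − (-2.830703)) = 2.400000 − (4.975494)/(7.353880) = 1.723419
g(1.723419) = -0.896344
s_3 = 1.723419 − (-0.896344)·(1.723419 − 2.400000) / (-0.896344 − 4.523176) = 1.723419 − (0.606449)/(-5.419521) = 1.835320

1.8353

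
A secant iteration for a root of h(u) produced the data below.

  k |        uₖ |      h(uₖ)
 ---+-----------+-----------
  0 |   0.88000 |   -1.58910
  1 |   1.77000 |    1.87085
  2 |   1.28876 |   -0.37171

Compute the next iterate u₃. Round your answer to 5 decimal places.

1.36853

u₃ = 1.28876 − (-0.37171)·(1.28876 − 1.77000) / (-0.37171 − 1.87085)
   = 1.28876 − (0.1788817)/(-2.2425600) = 1.3685267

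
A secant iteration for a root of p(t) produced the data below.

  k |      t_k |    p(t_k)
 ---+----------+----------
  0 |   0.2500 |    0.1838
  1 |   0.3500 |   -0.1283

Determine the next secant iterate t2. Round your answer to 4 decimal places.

t2 = 0.3500 − (-0.1283)·(0.3500 − 0.2500) / (-0.1283 − 0.1838)
   = 0.3500 − (-0.012830)/(-0.312100) = 0.308891

0.3089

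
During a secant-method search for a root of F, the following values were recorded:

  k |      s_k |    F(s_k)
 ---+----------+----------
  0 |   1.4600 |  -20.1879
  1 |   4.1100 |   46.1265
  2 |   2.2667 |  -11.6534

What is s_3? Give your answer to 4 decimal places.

s_3 = 2.2667 − (-11.6534)·(2.2667 − 4.1100) / (-11.6534 − 46.1265)
   = 2.2667 − (21.480712)/(-57.779900) = 2.638468

2.6385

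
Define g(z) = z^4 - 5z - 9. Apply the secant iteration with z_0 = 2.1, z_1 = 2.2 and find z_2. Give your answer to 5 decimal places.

2.10149

g(2.1) = -0.0519000, g(2.2) = 3.4256000
z_2 = 2.2000000 − 3.4256000·(2.2000000 − 2.1000000) / (3.4256000 − (-0.0519000)) = 2.2000000 − (0.3425600)/(3.4775000) = 2.1014925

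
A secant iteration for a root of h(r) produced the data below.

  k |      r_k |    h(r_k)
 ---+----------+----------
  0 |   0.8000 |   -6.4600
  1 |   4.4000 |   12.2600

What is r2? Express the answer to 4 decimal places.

r2 = 4.4000 − 12.2600·(4.4000 − 0.8000) / (12.2600 − (-6.4600))
   = 4.4000 − (44.136000)/(18.720000) = 2.042308

2.0423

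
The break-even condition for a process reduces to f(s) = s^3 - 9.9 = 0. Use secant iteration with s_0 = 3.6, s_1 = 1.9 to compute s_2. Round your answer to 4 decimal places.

f(3.6) = 36.756000, f(1.9) = -3.041000
s_2 = 1.900000 − (-3.041000)·(1.900000 − 3.600000) / (-3.041000 − 36.756000) = 1.900000 − (5.169700)/(-39.797000) = 2.029902

2.0299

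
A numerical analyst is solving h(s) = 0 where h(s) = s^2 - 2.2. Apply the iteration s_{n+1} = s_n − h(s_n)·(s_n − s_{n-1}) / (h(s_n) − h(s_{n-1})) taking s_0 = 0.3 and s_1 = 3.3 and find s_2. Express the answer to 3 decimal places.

0.886

h(0.3) = -2.11000, h(3.3) = 8.69000
s_2 = 3.30000 − 8.69000·(3.30000 − 0.30000) / (8.69000 − (-2.11000)) = 3.30000 − (26.07000)/(10.80000) = 0.88611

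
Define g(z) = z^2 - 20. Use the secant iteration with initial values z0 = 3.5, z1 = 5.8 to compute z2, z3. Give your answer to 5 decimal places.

4.33333, 4.45395

g(3.5) = -7.7500000, g(5.8) = 13.6400000
z2 = 5.8000000 − 13.6400000·(5.8000000 − 3.5000000) / (13.6400000 − (-7.7500000)) = 5.8000000 − (31.3720000)/(21.3900000) = 4.3333333
g(4.3333333) = -1.2222222
z3 = 4.3333333 − (-1.2222222)·(4.3333333 − 5.8000000) / (-1.2222222 − 13.6400000) = 4.3333333 − (1.7925926)/(-14.8622222) = 4.4539474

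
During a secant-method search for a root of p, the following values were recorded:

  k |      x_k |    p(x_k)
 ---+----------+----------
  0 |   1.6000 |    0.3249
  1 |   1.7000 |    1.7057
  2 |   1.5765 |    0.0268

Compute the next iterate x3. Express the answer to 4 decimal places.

1.5745

x3 = 1.5765 − 0.0268·(1.5765 − 1.7000) / (0.0268 − 1.7057)
   = 1.5765 − (-0.003310)/(-1.678900) = 1.574529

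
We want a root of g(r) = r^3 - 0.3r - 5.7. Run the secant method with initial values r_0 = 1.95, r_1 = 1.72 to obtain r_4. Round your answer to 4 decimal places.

1.8423

g(1.95) = 1.129875, g(1.72) = -1.127552
r_2 = 1.720000 − (-1.127552)·(1.720000 − 1.950000) / (-1.127552 − 1.129875) = 1.720000 − (0.259337)/(-2.257427) = 1.834882
g(1.834882) = -0.072802
r_3 = 1.834882 − (-0.072802)·(1.834882 − 1.720000) / (-0.072802 − (-1.127552)) = 1.834882 − (-0.008364)/(1.054750) = 1.842811
g(1.842811) = 0.005256
r_4 = 1.842811 − 0.005256·(1.842811 − 1.834882) / (0.005256 − (-0.072802)) = 1.842811 − (0.000042)/(0.078058) = 1.842277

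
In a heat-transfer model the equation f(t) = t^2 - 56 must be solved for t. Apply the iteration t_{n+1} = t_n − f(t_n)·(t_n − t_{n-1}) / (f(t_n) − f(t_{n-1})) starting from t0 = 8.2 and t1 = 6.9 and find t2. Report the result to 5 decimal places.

f(8.2) = 11.2400000, f(6.9) = -8.3900000
t2 = 6.9000000 − (-8.3900000)·(6.9000000 − 8.2000000) / (-8.3900000 − 11.2400000) = 6.9000000 − (10.9070000)/(-19.6300000) = 7.4556291

7.45563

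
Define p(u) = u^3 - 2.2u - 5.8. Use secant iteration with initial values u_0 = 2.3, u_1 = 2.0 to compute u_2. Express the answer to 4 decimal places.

p(2.3) = 1.307000, p(2.0) = -2.200000
u_2 = 2.000000 − (-2.200000)·(2.000000 − 2.300000) / (-2.200000 − 1.307000) = 2.000000 − (0.660000)/(-3.507000) = 2.188195

2.1882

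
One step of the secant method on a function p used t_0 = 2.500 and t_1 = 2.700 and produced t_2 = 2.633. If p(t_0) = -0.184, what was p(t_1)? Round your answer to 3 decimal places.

0.093

The secant line through (2.500, -0.184) and (2.700, p(t_1)) crosses zero at t_2 = 2.633.
So (2.500, -0.184), (2.700, p(t_1)), (2.633, 0) are collinear:
p(t_1) = -0.184 · (2.700 − 2.633) / (2.500 − 2.633) = -0.184 · (0.06700)/(-0.13300) = 0.09269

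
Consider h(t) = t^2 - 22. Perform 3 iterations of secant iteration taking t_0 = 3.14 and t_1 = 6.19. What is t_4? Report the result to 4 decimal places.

h(3.14) = -12.140400, h(6.19) = 16.316100
t_2 = 6.190000 − 16.316100·(6.190000 − 3.140000) / (16.316100 − (-12.140400)) = 6.190000 − (49.764105)/(28.456500) = 4.441222
h(4.441222) = -2.275548
t_3 = 4.441222 − (-2.275548)·(4.441222 − 6.190000) / (-2.275548 − 16.316100) = 4.441222 − (3.979429)/(-18.591648) = 4.655266
h(4.655266) = -0.328501
t_4 = 4.655266 − (-0.328501)·(4.655266 − 4.441222) / (-0.328501 − (-2.275548)) = 4.655266 − (-0.070314)/(1.947048) = 4.691379

4.6914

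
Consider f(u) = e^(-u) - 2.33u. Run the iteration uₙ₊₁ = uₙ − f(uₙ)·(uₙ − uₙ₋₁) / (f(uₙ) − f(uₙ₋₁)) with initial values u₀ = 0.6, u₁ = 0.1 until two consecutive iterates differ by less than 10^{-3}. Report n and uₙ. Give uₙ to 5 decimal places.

f(0.6) = -0.8491884, f(0.1) = 0.6718374
u₂ = 0.1000000 − 0.6718374·(-0.5000000)/(1.5210258) = 0.3208501;  |Δ| = 0.2208501
f(0.3208501) = -0.0220488
u₃ = 0.3208501 − (-0.0220488)·(0.2208501)/(-0.6938862) = 0.3138324;  |Δ| = 0.0070177
f(0.3138324) = -0.0005881
u₄ = 0.3138324 − (-0.0005881)·(-0.0070177)/(0.0214607) = 0.3136401;  |Δ| = 0.0001923
|u₄ − u₃| = 0.0001923 < 10^{-3}

n = 4, uₙ = 0.31364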